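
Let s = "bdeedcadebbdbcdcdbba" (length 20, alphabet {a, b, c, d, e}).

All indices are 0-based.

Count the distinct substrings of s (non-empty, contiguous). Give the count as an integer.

189

rank | idx | suffix
   0 |  19 | a
   1 |   6 | adebbdbcdcdbba
   2 |  18 | ba
   3 |  17 | bba
   4 |   9 | bbdbcdcdbba
   5 |  12 | bcdcdbba
   6 |  10 | bdbcdcdbba
   7 |   0 | bdeedcadebbdbcdcdbba
   8 |   5 | cadebbdbcdcdbba
   9 |  15 | cdbba
  10 |  13 | cdcdbba
  11 |  16 | dbba
  12 |  11 | dbcdcdbba
  13 |   4 | dcadebbdbcdcdbba
  14 |  14 | dcdbba
  15 |   7 | debbdbcdcdbba
  16 |   1 | deedcadebbdbcdcdbba
  17 |   8 | ebbdbcdcdbba
  18 |   3 | edcadebbdbcdcdbba
  19 |   2 | eedcadebbdbcdcdbba

SA = [19, 6, 18, 17, 9, 12, 10, 0, 5, 15, 13, 16, 11, 4, 14, 7, 1, 8, 3, 2]
[i] adj suffixes → lcp
  [1] 19/6 → 1 ('a')
  [2] 6/18 → 0 ('')
  [3] 18/17 → 1 ('b')
  [4] 17/9 → 2 ('bb')
  [5] 9/12 → 1 ('b')
  [6] 12/10 → 1 ('b')
  [7] 10/0 → 2 ('bd')
  [8] 0/5 → 0 ('')
  [9] 5/15 → 1 ('c')
  [10] 15/13 → 2 ('cd')
  [11] 13/16 → 0 ('')
  [12] 16/11 → 2 ('db')
  [13] 11/4 → 1 ('d')
  [14] 4/14 → 2 ('dc')
  [15] 14/7 → 1 ('d')
  [16] 7/1 → 2 ('de')
  [17] 1/8 → 0 ('')
  [18] 8/3 → 1 ('e')
  [19] 3/2 → 1 ('e')

n(n+1)/2 = 20·21/2 = 210
Σ LCP = 0 + 1 + 0 + 1 + 2 + 1 + 1 + 2 + 0 + 1 + 2 + 0 + 2 + 1 + 2 + 1 + 2 + 0 + 1 + 1 = 21
distinct = 210 − 21 = 189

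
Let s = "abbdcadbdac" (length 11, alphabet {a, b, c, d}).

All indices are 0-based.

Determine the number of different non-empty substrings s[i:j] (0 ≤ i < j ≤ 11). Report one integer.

58

rank | idx | suffix
   0 |   0 | abbdcadbdac
   1 |   9 | ac
   2 |   5 | adbdac
   3 |   1 | bbdcadbdac
   4 |   7 | bdac
   5 |   2 | bdcadbdac
   6 |  10 | c
   7 |   4 | cadbdac
   8 |   8 | dac
   9 |   6 | dbdac
  10 |   3 | dcadbdac

SA = [0, 9, 5, 1, 7, 2, 10, 4, 8, 6, 3]
[i] adj suffixes → lcp
  [1] 0/9 → 1 ('a')
  [2] 9/5 → 1 ('a')
  [3] 5/1 → 0 ('')
  [4] 1/7 → 1 ('b')
  [5] 7/2 → 2 ('bd')
  [6] 2/10 → 0 ('')
  [7] 10/4 → 1 ('c')
  [8] 4/8 → 0 ('')
  [9] 8/6 → 1 ('d')
  [10] 6/3 → 1 ('d')

n(n+1)/2 = 11·12/2 = 66
Σ LCP = 0 + 1 + 1 + 0 + 1 + 2 + 0 + 1 + 0 + 1 + 1 = 8
distinct = 66 − 8 = 58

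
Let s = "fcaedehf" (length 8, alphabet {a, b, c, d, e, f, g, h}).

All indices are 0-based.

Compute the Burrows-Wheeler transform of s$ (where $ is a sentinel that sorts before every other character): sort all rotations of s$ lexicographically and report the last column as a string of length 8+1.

fcfeadh$e

rank  rotation   last
    0  $fcaedehf  f
    1  aedehf$fc  c
    2  caedehf$f  f
    3  dehf$fcae  e
    4  edehf$fca  a
    5  ehf$fcaed  d
    6  f$fcaedeh  h
    7  fcaedehf$  $
    8  hf$fcaede  e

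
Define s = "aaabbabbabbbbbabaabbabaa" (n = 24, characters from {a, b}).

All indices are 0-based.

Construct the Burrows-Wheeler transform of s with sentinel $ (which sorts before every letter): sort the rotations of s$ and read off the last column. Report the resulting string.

aab$babbaabbaabbbbabaabba

rank  rotation                   last
    0  $aaabbabbabbbbbabaabbabaa  a
    1  a$aaabbabbabbbbbabaabbaba  a
    2  aa$aaabbabbabbbbbabaabbab  b
    3  aaabbabbabbbbbabaabbabaa$  $
    4  aabbabaa$aaabbabbabbbbbab  b
    5  aabbabbabbbbbabaabbabaa$a  a
    6  abaa$aaabbabbabbbbbabaabb  b
    7  abaabbabaa$aaabbabbabbbbb  b
    8  abbabaa$aaabbabbabbbbbaba  a
    9  abbabbabbbbbabaabbabaa$aa  a
   10  abbabbbbbabaabbabaa$aaabb  b
   11  abbbbbabaabbabaa$aaabbabb  b
   12  baa$aaabbabbabbbbbabaabba  a
   13  baabbabaa$aaabbabbabbbbba  a
   14  babaa$aaabbabbabbbbbabaab  b
   15  babaabbabaa$aaabbabbabbbb  b
   16  babbabbbbbabaabbabaa$aaab  b
   17  babbbbbabaabbabaa$aaabbab  b
   18  bbabaa$aaabbabbabbbbbabaa  a
   19  bbabaabbabaa$aaabbabbabbb  b
   20  bbabbabbbbbabaabbabaa$aaa  a
   21  bbabbbbbabaabbabaa$aaabba  a
   22  bbbabaabbabaa$aaabbabbabb  b
   23  bbbbabaabbabaa$aaabbabbab  b
   24  bbbbbabaabbabaa$aaabbabba  a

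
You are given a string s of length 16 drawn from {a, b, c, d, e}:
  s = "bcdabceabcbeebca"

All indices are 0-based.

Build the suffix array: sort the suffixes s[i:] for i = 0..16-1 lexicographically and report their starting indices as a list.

sorted suffixes:
  #0 SA[0]=15  'a'
  #1 SA[1]=7  'abcbeebca'
  #2 SA[2]=3  'abceabcbeebca'
  #3 SA[3]=13  'bca'
  #4 SA[4]=8  'bcbeebca'
  #5 SA[5]=0  'bcdabceabcbeebca'
  #6 SA[6]=4  'bceabcbeebca'
  #7 SA[7]=10  'beebca'
  #8 SA[8]=14  'ca'
  #9 SA[9]=9  'cbeebca'
  #10 SA[10]=1  'cdabceabcbeebca'
  #11 SA[11]=5  'ceabcbeebca'
  #12 SA[12]=2  'dabceabcbeebca'
  #13 SA[13]=6  'eabcbeebca'
  #14 SA[14]=12  'ebca'
  #15 SA[15]=11  'eebca'

[15, 7, 3, 13, 8, 0, 4, 10, 14, 9, 1, 5, 2, 6, 12, 11]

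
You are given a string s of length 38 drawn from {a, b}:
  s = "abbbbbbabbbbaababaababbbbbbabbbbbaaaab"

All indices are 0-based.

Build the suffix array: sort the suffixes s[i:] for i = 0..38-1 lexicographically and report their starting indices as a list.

rank→(start, suffix):
  0 → (33, 'aaaab')
  1 → (34, 'aaab')
  2 → (35, 'aab')
  3 → (12, 'aababaababbbbbbabbbbbaaaab')
  4 → (17, 'aababbbbbbabbbbbaaaab')
  5 → (36, 'ab')
  6 → (15, 'abaababbbbbbabbbbbaaaab')
  7 → (13, 'ababaababbbbbbabbbbbaaaab')
  8 → (18, 'ababbbbbbabbbbbaaaab')
  9 → (7, 'abbbbaababaababbbbbbabbbbbaaaab')
  10 → (27, 'abbbbbaaaab')
  11 → (0, 'abbbbbbabbbbaababaababbbbbbabbbbbaaaab')
  12 → (20, 'abbbbbbabbbbbaaaab')
  13 → (37, 'b')
  14 → (32, 'baaaab')
  15 → (11, 'baababaababbbbbbabbbbbaaaab')
  16 → (16, 'baababbbbbbabbbbbaaaab')
  17 → (14, 'babaababbbbbbabbbbbaaaab')
  18 → (6, 'babbbbaababaababbbbbbabbbbbaaaab')
  19 → (26, 'babbbbbaaaab')
  20 → (19, 'babbbbbbabbbbbaaaab')
  21 → (31, 'bbaaaab')
  22 → (10, 'bbaababaababbbbbbabbbbbaaaab')
  23 → (5, 'bbabbbbaababaababbbbbbabbbbbaaaab')
  24 → (25, 'bbabbbbbaaaab')
  25 → (30, 'bbbaaaab')
  26 → (9, 'bbbaababaababbbbbbabbbbbaaaab')
  27 → (4, 'bbbabbbbaababaababbbbbbabbbbbaaaab')
  28 → (24, 'bbbabbbbbaaaab')
  29 → (29, 'bbbbaaaab')
  30 → (8, 'bbbbaababaababbbbbbabbbbbaaaab')
  31 → (3, 'bbbbabbbbaababaababbbbbbabbbbbaaaab')
  32 → (23, 'bbbbabbbbbaaaab')
  33 → (28, 'bbbbbaaaab')
  34 → (2, 'bbbbbabbbbaababaababbbbbbabbbbbaaaab')
  35 → (22, 'bbbbbabbbbbaaaab')
  36 → (1, 'bbbbbbabbbbaababaababbbbbbabbbbbaaaab')
  37 → (21, 'bbbbbbabbbbbaaaab')

[33, 34, 35, 12, 17, 36, 15, 13, 18, 7, 27, 0, 20, 37, 32, 11, 16, 14, 6, 26, 19, 31, 10, 5, 25, 30, 9, 4, 24, 29, 8, 3, 23, 28, 2, 22, 1, 21]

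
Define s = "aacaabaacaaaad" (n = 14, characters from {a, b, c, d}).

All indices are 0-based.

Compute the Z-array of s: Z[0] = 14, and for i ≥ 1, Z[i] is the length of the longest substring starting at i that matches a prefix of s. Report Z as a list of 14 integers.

[14, 1, 0, 2, 1, 0, 5, 1, 0, 2, 2, 2, 1, 0]

Z[0]=14
i=1: i≥r, start 0; Z[1]=1 extend→box=[1,2)
i=2: i≥r, start 0; Z[2]=0
i=3: i≥r, start 0; Z[3]=2 extend→box=[3,5)
i=4: min(r-i=1, Z[1]=1)=1; Z[4]=1
i=5: i≥r, start 0; Z[5]=0
i=6: i≥r, start 0; Z[6]=5 extend→box=[6,11)
i=7: min(r-i=4, Z[1]=1)=1; Z[7]=1
i=8: min(r-i=3, Z[2]=0)=0; Z[8]=0
i=9: min(r-i=2, Z[3]=2)=2; Z[9]=2
i=10: min(r-i=1, Z[4]=1)=1; Z[10]=2 extend→box=[10,12)
i=11: min(r-i=1, Z[1]=1)=1; Z[11]=2 extend→box=[11,13)
i=12: min(r-i=1, Z[1]=1)=1; Z[12]=1
i=13: i≥r, start 0; Z[13]=0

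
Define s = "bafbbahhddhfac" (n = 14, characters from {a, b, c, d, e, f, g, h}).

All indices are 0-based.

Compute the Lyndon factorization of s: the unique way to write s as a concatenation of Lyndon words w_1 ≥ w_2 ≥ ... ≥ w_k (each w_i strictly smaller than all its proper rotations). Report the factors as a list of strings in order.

["b", "afbbahhddhf", "ac"]

emit factor 1: 'b' (i=0, period=1)
emit factor 2: 'afbbahhddhf' (i=1, period=11)
emit factor 3: 'ac' (i=12, period=2)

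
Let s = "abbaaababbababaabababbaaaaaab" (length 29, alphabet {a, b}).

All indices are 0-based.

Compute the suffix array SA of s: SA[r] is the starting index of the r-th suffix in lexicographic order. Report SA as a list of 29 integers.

[22, 23, 24, 25, 3, 26, 14, 4, 27, 12, 10, 15, 17, 5, 19, 0, 7, 28, 21, 2, 13, 11, 9, 16, 18, 6, 20, 1, 8]

sorted suffixes:
  #0 SA[0]=22  'aaaaaab'
  #1 SA[1]=23  'aaaaab'
  #2 SA[2]=24  'aaaab'
  #3 SA[3]=25  'aaab'
  #4 SA[4]=3  'aaababbababaabababbaaaaaab'
  #5 SA[5]=26  'aab'
  #6 SA[6]=14  'aabababbaaaaaab'
  #7 SA[7]=4  'aababbababaabababbaaaaaab'
  #8 SA[8]=27  'ab'
  #9 SA[9]=12  'abaabababbaaaaaab'
  #10 SA[10]=10  'ababaabababbaaaaaab'
  #11 SA[11]=15  'abababbaaaaaab'
  #12 SA[12]=17  'ababbaaaaaab'
  #13 SA[13]=5  'ababbababaabababbaaaaaab'
  #14 SA[14]=19  'abbaaaaaab'
  #15 SA[15]=0  'abbaaababbababaabababbaaaaaab'
  #16 SA[16]=7  'abbababaabababbaaaaaab'
  #17 SA[17]=28  'b'
  #18 SA[18]=21  'baaaaaab'
  #19 SA[19]=2  'baaababbababaabababbaaaaaab'
  #20 SA[20]=13  'baabababbaaaaaab'
  #21 SA[21]=11  'babaabababbaaaaaab'
  #22 SA[22]=9  'bababaabababbaaaaaab'
  #23 SA[23]=16  'bababbaaaaaab'
  #24 SA[24]=18  'babbaaaaaab'
  #25 SA[25]=6  'babbababaabababbaaaaaab'
  #26 SA[26]=20  'bbaaaaaab'
  #27 SA[27]=1  'bbaaababbababaabababbaaaaaab'
  #28 SA[28]=8  'bbababaabababbaaaaaab'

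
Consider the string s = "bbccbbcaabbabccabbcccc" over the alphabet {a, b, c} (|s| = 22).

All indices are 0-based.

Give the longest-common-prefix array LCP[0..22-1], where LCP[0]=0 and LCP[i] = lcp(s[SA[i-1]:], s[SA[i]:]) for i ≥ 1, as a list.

rank→(start, suffix):
  0 → (7, 'aabbabccabbcccc')
  1 → (8, 'abbabccabbcccc')
  2 → (15, 'abbcccc')
  3 → (11, 'abccabbcccc')
  4 → (10, 'babccabbcccc')
  5 → (9, 'bbabccabbcccc')
  6 → (4, 'bbcaabbabccabbcccc')
  7 → (0, 'bbccbbcaabbabccabbcccc')
  8 → (16, 'bbcccc')
  9 → (5, 'bcaabbabccabbcccc')
  10 → (12, 'bccabbcccc')
  11 → (1, 'bccbbcaabbabccabbcccc')
  12 → (17, 'bcccc')
  13 → (21, 'c')
  14 → (6, 'caabbabccabbcccc')
  15 → (14, 'cabbcccc')
  16 → (3, 'cbbcaabbabccabbcccc')
  17 → (20, 'cc')
  18 → (13, 'ccabbcccc')
  19 → (2, 'ccbbcaabbabccabbcccc')
  20 → (19, 'ccc')
  21 → (18, 'cccc')

SA = [7, 8, 15, 11, 10, 9, 4, 0, 16, 5, 12, 1, 17, 21, 6, 14, 3, 20, 13, 2, 19, 18]
[i] adj suffixes → lcp
  [1] 7/8 → 1 ('a')
  [2] 8/15 → 3 ('abb')
  [3] 15/11 → 2 ('ab')
  [4] 11/10 → 0 ('')
  [5] 10/9 → 1 ('b')
  [6] 9/4 → 2 ('bb')
  [7] 4/0 → 3 ('bbc')
  [8] 0/16 → 4 ('bbcc')
  [9] 16/5 → 1 ('b')
  [10] 5/12 → 2 ('bc')
  [11] 12/1 → 3 ('bcc')
  [12] 1/17 → 3 ('bcc')
  [13] 17/21 → 0 ('')
  [14] 21/6 → 1 ('c')
  [15] 6/14 → 2 ('ca')
  [16] 14/3 → 1 ('c')
  [17] 3/20 → 1 ('c')
  [18] 20/13 → 2 ('cc')
  [19] 13/2 → 2 ('cc')
  [20] 2/19 → 2 ('cc')
  [21] 19/18 → 3 ('ccc')

[0, 1, 3, 2, 0, 1, 2, 3, 4, 1, 2, 3, 3, 0, 1, 2, 1, 1, 2, 2, 2, 3]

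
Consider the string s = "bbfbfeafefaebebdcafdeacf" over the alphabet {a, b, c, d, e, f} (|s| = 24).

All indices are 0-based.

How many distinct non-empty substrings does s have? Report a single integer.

277

rank | idx | suffix
   0 |  21 | acf
   1 |  10 | aebebdcafdeacf
   2 |  17 | afdeacf
   3 |   6 | afefaebebdcafdeacf
   4 |   0 | bbfbfeafefaebebdcafdeacf
   5 |  14 | bdcafdeacf
   6 |  12 | bebdcafdeacf
   7 |   1 | bfbfeafefaebebdcafdeacf
   8 |   3 | bfeafefaebebdcafdeacf
   9 |  16 | cafdeacf
  10 |  22 | cf
  11 |  15 | dcafdeacf
  12 |  19 | deacf
  13 |  20 | eacf
  14 |   5 | eafefaebebdcafdeacf
  15 |  13 | ebdcafdeacf
  16 |  11 | ebebdcafdeacf
  17 |   8 | efaebebdcafdeacf
  18 |  23 | f
  19 |   9 | faebebdcafdeacf
  20 |   2 | fbfeafefaebebdcafdeacf
  21 |  18 | fdeacf
  22 |   4 | feafefaebebdcafdeacf
  23 |   7 | fefaebebdcafdeacf

SA = [21, 10, 17, 6, 0, 14, 12, 1, 3, 16, 22, 15, 19, 20, 5, 13, 11, 8, 23, 9, 2, 18, 4, 7]
[i] adj suffixes → lcp
  [1] 21/10 → 1 ('a')
  [2] 10/17 → 1 ('a')
  [3] 17/6 → 2 ('af')
  [4] 6/0 → 0 ('')
  [5] 0/14 → 1 ('b')
  [6] 14/12 → 1 ('b')
  [7] 12/1 → 1 ('b')
  [8] 1/3 → 2 ('bf')
  [9] 3/16 → 0 ('')
  [10] 16/22 → 1 ('c')
  [11] 22/15 → 0 ('')
  [12] 15/19 → 1 ('d')
  [13] 19/20 → 0 ('')
  [14] 20/5 → 2 ('ea')
  [15] 5/13 → 1 ('e')
  [16] 13/11 → 2 ('eb')
  [17] 11/8 → 1 ('e')
  [18] 8/23 → 0 ('')
  [19] 23/9 → 1 ('f')
  [20] 9/2 → 1 ('f')
  [21] 2/18 → 1 ('f')
  [22] 18/4 → 1 ('f')
  [23] 4/7 → 2 ('fe')

n(n+1)/2 = 24·25/2 = 300
Σ LCP = 0 + 1 + 1 + 2 + 0 + 1 + 1 + 1 + 2 + 0 + 1 + 0 + 1 + 0 + 2 + 1 + 2 + 1 + 0 + 1 + 1 + 1 + 1 + 2 = 23
distinct = 300 − 23 = 277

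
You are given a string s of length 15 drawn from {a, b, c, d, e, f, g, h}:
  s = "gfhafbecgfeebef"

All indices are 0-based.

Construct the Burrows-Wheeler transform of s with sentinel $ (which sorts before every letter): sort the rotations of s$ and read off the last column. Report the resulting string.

fhfeeebfbeaggc$f

rank  rotation          last
    0  $gfhafbecgfeebef  f
    1  afbecgfeebef$gfh  h
    2  becgfeebef$gfhaf  f
    3  bef$gfhafbecgfee  e
    4  cgfeebef$gfhafbe  e
    5  ebef$gfhafbecgfe  e
    6  ecgfeebef$gfhafb  b
    7  eebef$gfhafbecgf  f
    8  ef$gfhafbecgfeeb  b
    9  f$gfhafbecgfeebe  e
   10  fbecgfeebef$gfha  a
   11  feebef$gfhafbecg  g
   12  fhafbecgfeebef$g  g
   13  gfeebef$gfhafbec  c
   14  gfhafbecgfeebef$  $
   15  hafbecgfeebef$gf  f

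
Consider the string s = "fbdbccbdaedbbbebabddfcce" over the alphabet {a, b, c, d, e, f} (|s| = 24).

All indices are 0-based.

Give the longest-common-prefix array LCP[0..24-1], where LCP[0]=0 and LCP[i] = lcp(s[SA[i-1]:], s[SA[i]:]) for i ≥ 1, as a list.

[0, 1, 0, 1, 2, 1, 1, 2, 2, 1, 0, 1, 2, 1, 0, 1, 2, 1, 1, 0, 1, 1, 0, 1]

rank | idx | suffix
   0 |  16 | abddfcce
   1 |   8 | aedbbbebabddfcce
   2 |  15 | babddfcce
   3 |  11 | bbbebabddfcce
   4 |  12 | bbebabddfcce
   5 |   3 | bccbdaedbbbebabddfcce
   6 |   6 | bdaedbbbebabddfcce
   7 |   1 | bdbccbdaedbbbebabddfcce
   8 |  17 | bddfcce
   9 |  13 | bebabddfcce
  10 |   5 | cbdaedbbbebabddfcce
  11 |   4 | ccbdaedbbbebabddfcce
  12 |  21 | cce
  13 |  22 | ce
  14 |   7 | daedbbbebabddfcce
  15 |  10 | dbbbebabddfcce
  16 |   2 | dbccbdaedbbbebabddfcce
  17 |  18 | ddfcce
  18 |  19 | dfcce
  19 |  23 | e
  20 |  14 | ebabddfcce
  21 |   9 | edbbbebabddfcce
  22 |   0 | fbdbccbdaedbbbebabddfcce
  23 |  20 | fcce

SA = [16, 8, 15, 11, 12, 3, 6, 1, 17, 13, 5, 4, 21, 22, 7, 10, 2, 18, 19, 23, 14, 9, 0, 20]
[i] adj suffixes → lcp
  [1] 16/8 → 1 ('a')
  [2] 8/15 → 0 ('')
  [3] 15/11 → 1 ('b')
  [4] 11/12 → 2 ('bb')
  [5] 12/3 → 1 ('b')
  [6] 3/6 → 1 ('b')
  [7] 6/1 → 2 ('bd')
  [8] 1/17 → 2 ('bd')
  [9] 17/13 → 1 ('b')
  [10] 13/5 → 0 ('')
  [11] 5/4 → 1 ('c')
  [12] 4/21 → 2 ('cc')
  [13] 21/22 → 1 ('c')
  [14] 22/7 → 0 ('')
  [15] 7/10 → 1 ('d')
  [16] 10/2 → 2 ('db')
  [17] 2/18 → 1 ('d')
  [18] 18/19 → 1 ('d')
  [19] 19/23 → 0 ('')
  [20] 23/14 → 1 ('e')
  [21] 14/9 → 1 ('e')
  [22] 9/0 → 0 ('')
  [23] 0/20 → 1 ('f')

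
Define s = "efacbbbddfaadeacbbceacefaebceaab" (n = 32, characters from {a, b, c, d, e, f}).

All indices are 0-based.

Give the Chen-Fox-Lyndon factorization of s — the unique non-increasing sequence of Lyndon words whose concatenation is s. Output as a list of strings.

emit factor 1: 'ef' (i=0, period=2)
emit factor 2: 'acbbbddf' (i=2, period=8)
emit factor 3: 'aadeacbbceacefaebce' (i=10, period=19)
emit factor 4: 'aab' (i=29, period=3)

["ef", "acbbbddf", "aadeacbbceacefaebce", "aab"]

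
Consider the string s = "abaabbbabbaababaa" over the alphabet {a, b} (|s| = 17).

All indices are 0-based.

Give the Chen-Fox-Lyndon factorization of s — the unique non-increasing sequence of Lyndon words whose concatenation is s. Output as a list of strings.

["ab", "aabbbabb", "aabab", "a", "a"]

emit factor 1: 'ab' (i=0, period=2)
emit factor 2: 'aabbbabb' (i=2, period=8)
emit factor 3: 'aabab' (i=10, period=5)
emit factor 4: 'a' (i=15, period=1)
emit factor 5: 'a' (i=16, period=1)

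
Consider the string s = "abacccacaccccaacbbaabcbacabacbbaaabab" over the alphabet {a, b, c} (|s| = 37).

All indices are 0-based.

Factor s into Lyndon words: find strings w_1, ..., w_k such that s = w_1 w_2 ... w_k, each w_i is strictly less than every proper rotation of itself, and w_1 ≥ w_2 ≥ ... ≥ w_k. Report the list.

["abacccacacccc", "aacbb", "aabcbacabacbb", "aaabab"]

emit factor 1: 'abacccacacccc' (i=0, period=13)
emit factor 2: 'aacbb' (i=13, period=5)
emit factor 3: 'aabcbacabacbb' (i=18, period=13)
emit factor 4: 'aaabab' (i=31, period=6)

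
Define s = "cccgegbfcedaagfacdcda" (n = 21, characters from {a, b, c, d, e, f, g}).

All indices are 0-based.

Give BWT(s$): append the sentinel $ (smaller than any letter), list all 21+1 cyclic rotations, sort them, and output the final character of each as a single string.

addfag$cdafcceccggbeca

rank  rotation                last
    0  $cccgegbfcedaagfacdcda  a
    1  a$cccgegbfcedaagfacdcd  d
    2  aagfacdcda$cccgegbfced  d
    3  acdcda$cccgegbfcedaagf  f
    4  agfacdcda$cccgegbfceda  a
    5  bfcedaagfacdcda$cccgeg  g
    6  cccgegbfcedaagfacdcda$  $
    7  ccgegbfcedaagfacdcda$c  c
    8  cda$cccgegbfcedaagfacd  d
    9  cdcda$cccgegbfcedaagfa  a
   10  cedaagfacdcda$cccgegbf  f
   11  cgegbfcedaagfacdcda$cc  c
   12  da$cccgegbfcedaagfacdc  c
   13  daagfacdcda$cccgegbfce  e
   14  dcda$cccgegbfcedaagfac  c
   15  edaagfacdcda$cccgegbfc  c
   16  egbfcedaagfacdcda$cccg  g
   17  facdcda$cccgegbfcedaag  g
   18  fcedaagfacdcda$cccgegb  b
   19  gbfcedaagfacdcda$cccge  e
   20  gegbfcedaagfacdcda$ccc  c
   21  gfacdcda$cccgegbfcedaa  a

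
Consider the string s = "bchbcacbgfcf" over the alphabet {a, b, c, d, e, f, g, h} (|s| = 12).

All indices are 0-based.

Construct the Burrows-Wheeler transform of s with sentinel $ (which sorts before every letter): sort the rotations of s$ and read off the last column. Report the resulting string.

rank  rotation       last
    0  $bchbcacbgfcf  f
    1  acbgfcf$bchbc  c
    2  bcacbgfcf$bch  h
    3  bchbcacbgfcf$  $
    4  bgfcf$bchbcac  c
    5  cacbgfcf$bchb  b
    6  cbgfcf$bchbca  a
    7  cf$bchbcacbgf  f
    8  chbcacbgfcf$b  b
    9  f$bchbcacbgfc  c
   10  fcf$bchbcacbg  g
   11  gfcf$bchbcacb  b
   12  hbcacbgfcf$bc  c

fch$cbafbcgbc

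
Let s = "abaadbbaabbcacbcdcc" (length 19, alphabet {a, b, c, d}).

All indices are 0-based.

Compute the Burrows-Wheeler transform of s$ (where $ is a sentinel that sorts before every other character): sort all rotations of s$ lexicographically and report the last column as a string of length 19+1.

rank  rotation              last
    0  $abaadbbaabbcacbcdcc  c
    1  aabbcacbcdcc$abaadbb  b
    2  aadbbaabbcacbcdcc$ab  b
    3  abaadbbaabbcacbcdcc$  $
    4  abbcacbcdcc$abaadbba  a
    5  acbcdcc$abaadbbaabbc  c
    6  adbbaabbcacbcdcc$aba  a
    7  baabbcacbcdcc$abaadb  b
    8  baadbbaabbcacbcdcc$a  a
    9  bbaabbcacbcdcc$abaad  d
   10  bbcacbcdcc$abaadbbaa  a
   11  bcacbcdcc$abaadbbaab  b
   12  bcdcc$abaadbbaabbcac  c
   13  c$abaadbbaabbcacbcdc  c
   14  cacbcdcc$abaadbbaabb  b
   15  cbcdcc$abaadbbaabbca  a
   16  cc$abaadbbaabbcacbcd  d
   17  cdcc$abaadbbaabbcacb  b
   18  dbbaabbcacbcdcc$abaa  a
   19  dcc$abaadbbaabbcacbc  c

cbb$acabadabccbadbac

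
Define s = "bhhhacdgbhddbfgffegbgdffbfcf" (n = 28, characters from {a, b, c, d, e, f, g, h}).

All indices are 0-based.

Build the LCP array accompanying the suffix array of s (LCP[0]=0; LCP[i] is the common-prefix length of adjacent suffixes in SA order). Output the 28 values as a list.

[0, 0, 2, 1, 1, 2, 0, 1, 0, 1, 1, 1, 0, 0, 1, 1, 1, 1, 2, 1, 0, 2, 1, 1, 0, 1, 1, 2]

rank→(start, suffix):
  0 → (4, 'acdgbhddbfgffegbgdffbfcf')
  1 → (24, 'bfcf')
  2 → (12, 'bfgffegbgdffbfcf')
  3 → (19, 'bgdffbfcf')
  4 → (8, 'bhddbfgffegbgdffbfcf')
  5 → (0, 'bhhhacdgbhddbfgffegbgdffbfcf')
  6 → (5, 'cdgbhddbfgffegbgdffbfcf')
  7 → (26, 'cf')
  8 → (11, 'dbfgffegbgdffbfcf')
  9 → (10, 'ddbfgffegbgdffbfcf')
  10 → (21, 'dffbfcf')
  11 → (6, 'dgbhddbfgffegbgdffbfcf')
  12 → (17, 'egbgdffbfcf')
  13 → (27, 'f')
  14 → (23, 'fbfcf')
  15 → (25, 'fcf')
  16 → (16, 'fegbgdffbfcf')
  17 → (22, 'ffbfcf')
  18 → (15, 'ffegbgdffbfcf')
  19 → (13, 'fgffegbgdffbfcf')
  20 → (18, 'gbgdffbfcf')
  21 → (7, 'gbhddbfgffegbgdffbfcf')
  22 → (20, 'gdffbfcf')
  23 → (14, 'gffegbgdffbfcf')
  24 → (3, 'hacdgbhddbfgffegbgdffbfcf')
  25 → (9, 'hddbfgffegbgdffbfcf')
  26 → (2, 'hhacdgbhddbfgffegbgdffbfcf')
  27 → (1, 'hhhacdgbhddbfgffegbgdffbfcf')

SA = [4, 24, 12, 19, 8, 0, 5, 26, 11, 10, 21, 6, 17, 27, 23, 25, 16, 22, 15, 13, 18, 7, 20, 14, 3, 9, 2, 1]
rank  pair      lcp
   1  s[4:],s[24:]  0  ''
   2  s[24:],s[12:]  2  'bf'
   3  s[12:],s[19:]  1  'b'
   4  s[19:],s[8:]  1  'b'
   5  s[8:],s[0:]  2  'bh'
   6  s[0:],s[5:]  0  ''
   7  s[5:],s[26:]  1  'c'
   8  s[26:],s[11:]  0  ''
   9  s[11:],s[10:]  1  'd'
  10  s[10:],s[21:]  1  'd'
  11  s[21:],s[6:]  1  'd'
  12  s[6:],s[17:]  0  ''
  13  s[17:],s[27:]  0  ''
  14  s[27:],s[23:]  1  'f'
  15  s[23:],s[25:]  1  'f'
  16  s[25:],s[16:]  1  'f'
  17  s[16:],s[22:]  1  'f'
  18  s[22:],s[15:]  2  'ff'
  19  s[15:],s[13:]  1  'f'
  20  s[13:],s[18:]  0  ''
  21  s[18:],s[7:]  2  'gb'
  22  s[7:],s[20:]  1  'g'
  23  s[20:],s[14:]  1  'g'
  24  s[14:],s[3:]  0  ''
  25  s[3:],s[9:]  1  'h'
  26  s[9:],s[2:]  1  'h'
  27  s[2:],s[1:]  2  'hh'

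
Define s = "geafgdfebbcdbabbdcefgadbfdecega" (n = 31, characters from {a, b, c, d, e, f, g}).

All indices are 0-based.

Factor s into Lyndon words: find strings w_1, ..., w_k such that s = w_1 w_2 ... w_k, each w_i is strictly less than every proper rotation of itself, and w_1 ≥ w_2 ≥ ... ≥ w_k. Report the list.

["g", "e", "afgdfebbcdb", "abbdcefgadbfdeceg", "a"]

emit factor 1: 'g' (i=0, period=1)
emit factor 2: 'e' (i=1, period=1)
emit factor 3: 'afgdfebbcdb' (i=2, period=11)
emit factor 4: 'abbdcefgadbfdeceg' (i=13, period=17)
emit factor 5: 'a' (i=30, period=1)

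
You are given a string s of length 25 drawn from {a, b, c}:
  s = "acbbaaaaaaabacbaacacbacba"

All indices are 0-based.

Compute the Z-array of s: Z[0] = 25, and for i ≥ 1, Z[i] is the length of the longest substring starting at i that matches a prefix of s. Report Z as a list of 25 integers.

[25, 0, 0, 0, 1, 1, 1, 1, 1, 1, 1, 0, 3, 0, 0, 1, 2, 0, 3, 0, 0, 3, 0, 0, 1]

Z[0]=25
i=1: i≥r, start 0; Z[1]=0
i=2: i≥r, start 0; Z[2]=0
i=3: i≥r, start 0; Z[3]=0
i=4: i≥r, start 0; Z[4]=1 grow→box=[4,5)
i=5: i≥r, start 0; Z[5]=1 grow→box=[5,6)
i=6: i≥r, start 0; Z[6]=1 grow→box=[6,7)
i=7: i≥r, start 0; Z[7]=1 grow→box=[7,8)
i=8: i≥r, start 0; Z[8]=1 grow→box=[8,9)
i=9: i≥r, start 0; Z[9]=1 grow→box=[9,10)
i=10: i≥r, start 0; Z[10]=1 grow→box=[10,11)
i=11: i≥r, start 0; Z[11]=0
i=12: i≥r, start 0; Z[12]=3 grow→box=[12,15)
i=13: min(r-i=2, Z[1]=0)=0; Z[13]=0
i=14: min(r-i=1, Z[2]=0)=0; Z[14]=0
i=15: i≥r, start 0; Z[15]=1 grow→box=[15,16)
i=16: i≥r, start 0; Z[16]=2 grow→box=[16,18)
i=17: min(r-i=1, Z[1]=0)=0; Z[17]=0
i=18: i≥r, start 0; Z[18]=3 grow→box=[18,21)
i=19: min(r-i=2, Z[1]=0)=0; Z[19]=0
i=20: min(r-i=1, Z[2]=0)=0; Z[20]=0
i=21: i≥r, start 0; Z[21]=3 grow→box=[21,24)
i=22: min(r-i=2, Z[1]=0)=0; Z[22]=0
i=23: min(r-i=1, Z[2]=0)=0; Z[23]=0
i=24: i≥r, start 0; Z[24]=1 grow→box=[24,25)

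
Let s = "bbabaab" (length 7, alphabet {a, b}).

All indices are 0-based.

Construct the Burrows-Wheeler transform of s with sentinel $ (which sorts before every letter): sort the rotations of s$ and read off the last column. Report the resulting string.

rank  rotation  last
    0  $bbabaab  b
    1  aab$bbab  b
    2  ab$bbaba  a
    3  abaab$bb  b
    4  b$bbabaa  a
    5  baab$bba  a
    6  babaab$b  b
    7  bbabaab$  $

bbabaab$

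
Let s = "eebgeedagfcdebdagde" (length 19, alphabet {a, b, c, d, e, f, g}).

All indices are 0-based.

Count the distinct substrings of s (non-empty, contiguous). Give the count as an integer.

rank→(start, suffix):
  0 → (15, 'agde')
  1 → (7, 'agfcdebdagde')
  2 → (13, 'bdagde')
  3 → (2, 'bgeedagfcdebdagde')
  4 → (10, 'cdebdagde')
  5 → (14, 'dagde')
  6 → (6, 'dagfcdebdagde')
  7 → (17, 'de')
  8 → (11, 'debdagde')
  9 → (18, 'e')
  10 → (12, 'ebdagde')
  11 → (1, 'ebgeedagfcdebdagde')
  12 → (5, 'edagfcdebdagde')
  13 → (0, 'eebgeedagfcdebdagde')
  14 → (4, 'eedagfcdebdagde')
  15 → (9, 'fcdebdagde')
  16 → (16, 'gde')
  17 → (3, 'geedagfcdebdagde')
  18 → (8, 'gfcdebdagde')

SA = [15, 7, 13, 2, 10, 14, 6, 17, 11, 18, 12, 1, 5, 0, 4, 9, 16, 3, 8]
i: (SA[i-1],SA[i]) lcp shared
  1: (15,7) 2 'ag'
  2: (7,13) 0 ''
  3: (13,2) 1 'b'
  4: (2,10) 0 ''
  5: (10,14) 0 ''
  6: (14,6) 3 'dag'
  7: (6,17) 1 'd'
  8: (17,11) 2 'de'
  9: (11,18) 0 ''
  10: (18,12) 1 'e'
  11: (12,1) 2 'eb'
  12: (1,5) 1 'e'
  13: (5,0) 1 'e'
  14: (0,4) 2 'ee'
  15: (4,9) 0 ''
  16: (9,16) 0 ''
  17: (16,3) 1 'g'
  18: (3,8) 1 'g'

n(n+1)/2 = 19·20/2 = 190
Σ LCP = 0 + 2 + 0 + 1 + 0 + 0 + 3 + 1 + 2 + 0 + 1 + 2 + 1 + 1 + 2 + 0 + 0 + 1 + 1 = 18
distinct = 190 − 18 = 172

172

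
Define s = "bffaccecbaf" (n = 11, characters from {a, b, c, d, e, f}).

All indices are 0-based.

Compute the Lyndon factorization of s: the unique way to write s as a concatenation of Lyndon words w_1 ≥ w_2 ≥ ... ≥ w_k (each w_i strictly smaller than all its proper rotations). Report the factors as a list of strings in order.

["bff", "accecbaf"]

emit factor 1: 'bff' (i=0, period=3)
emit factor 2: 'accecbaf' (i=3, period=8)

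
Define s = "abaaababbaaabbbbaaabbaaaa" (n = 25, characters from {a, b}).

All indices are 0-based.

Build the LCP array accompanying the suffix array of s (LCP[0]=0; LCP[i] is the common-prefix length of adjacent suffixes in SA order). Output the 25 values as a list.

rank→(start, suffix):
  0 → (24, 'a')
  1 → (23, 'aa')
  2 → (22, 'aaa')
  3 → (21, 'aaaa')
  4 → (2, 'aaababbaaabbbbaaabbaaaa')
  5 → (16, 'aaabbaaaa')
  6 → (9, 'aaabbbbaaabbaaaa')
  7 → (3, 'aababbaaabbbbaaabbaaaa')
  8 → (17, 'aabbaaaa')
  9 → (10, 'aabbbbaaabbaaaa')
  10 → (0, 'abaaababbaaabbbbaaabbaaaa')
  11 → (4, 'ababbaaabbbbaaabbaaaa')
  12 → (18, 'abbaaaa')
  13 → (6, 'abbaaabbbbaaabbaaaa')
  14 → (11, 'abbbbaaabbaaaa')
  15 → (20, 'baaaa')
  16 → (1, 'baaababbaaabbbbaaabbaaaa')
  17 → (15, 'baaabbaaaa')
  18 → (8, 'baaabbbbaaabbaaaa')
  19 → (5, 'babbaaabbbbaaabbaaaa')
  20 → (19, 'bbaaaa')
  21 → (14, 'bbaaabbaaaa')
  22 → (7, 'bbaaabbbbaaabbaaaa')
  23 → (13, 'bbbaaabbaaaa')
  24 → (12, 'bbbbaaabbaaaa')

SA = [24, 23, 22, 21, 2, 16, 9, 3, 17, 10, 0, 4, 18, 6, 11, 20, 1, 15, 8, 5, 19, 14, 7, 13, 12]
i: (SA[i-1],SA[i]) lcp shared
  1: (24,23) 1 'a'
  2: (23,22) 2 'aa'
  3: (22,21) 3 'aaa'
  4: (21,2) 3 'aaa'
  5: (2,16) 4 'aaab'
  6: (16,9) 5 'aaabb'
  7: (9,3) 2 'aa'
  8: (3,17) 3 'aab'
  9: (17,10) 4 'aabb'
  10: (10,0) 1 'a'
  11: (0,4) 3 'aba'
  12: (4,18) 2 'ab'
  13: (18,6) 6 'abbaaa'
  14: (6,11) 3 'abb'
  15: (11,20) 0 ''
  16: (20,1) 4 'baaa'
  17: (1,15) 5 'baaab'
  18: (15,8) 6 'baaabb'
  19: (8,5) 2 'ba'
  20: (5,19) 1 'b'
  21: (19,14) 5 'bbaaa'
  22: (14,7) 7 'bbaaabb'
  23: (7,13) 2 'bb'
  24: (13,12) 3 'bbb'

[0, 1, 2, 3, 3, 4, 5, 2, 3, 4, 1, 3, 2, 6, 3, 0, 4, 5, 6, 2, 1, 5, 7, 2, 3]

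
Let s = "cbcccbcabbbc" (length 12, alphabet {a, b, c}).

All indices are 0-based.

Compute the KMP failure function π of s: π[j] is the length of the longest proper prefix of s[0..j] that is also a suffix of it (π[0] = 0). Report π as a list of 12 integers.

π[0] = 0
j=1 s[j]='b': π[1]=0 (border '')
j=2 s[j]='c': π[2]=1 (border 'c')
j=3 s[j]='c': k: 1→0; π[3]=1 (border 'c')
j=4 s[j]='c': k: 1→0; π[4]=1 (border 'c')
j=5 s[j]='b': π[5]=2 (border 'cb')
j=6 s[j]='c': π[6]=3 (border 'cbc')
j=7 s[j]='a': k: 3→1→0; π[7]=0 (border '')
j=8 s[j]='b': π[8]=0 (border '')
j=9 s[j]='b': π[9]=0 (border '')
j=10 s[j]='b': π[10]=0 (border '')
j=11 s[j]='c': π[11]=1 (border 'c')

[0, 0, 1, 1, 1, 2, 3, 0, 0, 0, 0, 1]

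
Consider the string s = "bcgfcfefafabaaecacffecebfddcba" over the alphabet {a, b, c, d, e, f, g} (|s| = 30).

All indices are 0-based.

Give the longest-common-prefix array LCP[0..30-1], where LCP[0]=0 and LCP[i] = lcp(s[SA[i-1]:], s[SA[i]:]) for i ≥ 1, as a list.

rank→(start, suffix):
  0 → (29, 'a')
  1 → (12, 'aaecacffecebfddcba')
  2 → (10, 'abaaecacffecebfddcba')
  3 → (16, 'acffecebfddcba')
  4 → (13, 'aecacffecebfddcba')
  5 → (8, 'afabaaecacffecebfddcba')
  6 → (28, 'ba')
  7 → (11, 'baaecacffecebfddcba')
  8 → (0, 'bcgfcfefafabaaecacffecebfddcba')
  9 → (23, 'bfddcba')
  10 → (15, 'cacffecebfddcba')
  11 → (27, 'cba')
  12 → (21, 'cebfddcba')
  13 → (4, 'cfefafabaaecacffecebfddcba')
  14 → (17, 'cffecebfddcba')
  15 → (1, 'cgfcfefafabaaecacffecebfddcba')
  16 → (26, 'dcba')
  17 → (25, 'ddcba')
  18 → (22, 'ebfddcba')
  19 → (14, 'ecacffecebfddcba')
  20 → (20, 'ecebfddcba')
  21 → (6, 'efafabaaecacffecebfddcba')
  22 → (9, 'fabaaecacffecebfddcba')
  23 → (7, 'fafabaaecacffecebfddcba')
  24 → (3, 'fcfefafabaaecacffecebfddcba')
  25 → (24, 'fddcba')
  26 → (19, 'fecebfddcba')
  27 → (5, 'fefafabaaecacffecebfddcba')
  28 → (18, 'ffecebfddcba')
  29 → (2, 'gfcfefafabaaecacffecebfddcba')

SA = [29, 12, 10, 16, 13, 8, 28, 11, 0, 23, 15, 27, 21, 4, 17, 1, 26, 25, 22, 14, 20, 6, 9, 7, 3, 24, 19, 5, 18, 2]
i: (SA[i-1],SA[i]) lcp shared
  1: (29,12) 1 'a'
  2: (12,10) 1 'a'
  3: (10,16) 1 'a'
  4: (16,13) 1 'a'
  5: (13,8) 1 'a'
  6: (8,28) 0 ''
  7: (28,11) 2 'ba'
  8: (11,0) 1 'b'
  9: (0,23) 1 'b'
  10: (23,15) 0 ''
  11: (15,27) 1 'c'
  12: (27,21) 1 'c'
  13: (21,4) 1 'c'
  14: (4,17) 2 'cf'
  15: (17,1) 1 'c'
  16: (1,26) 0 ''
  17: (26,25) 1 'd'
  18: (25,22) 0 ''
  19: (22,14) 1 'e'
  20: (14,20) 2 'ec'
  21: (20,6) 1 'e'
  22: (6,9) 0 ''
  23: (9,7) 2 'fa'
  24: (7,3) 1 'f'
  25: (3,24) 1 'f'
  26: (24,19) 1 'f'
  27: (19,5) 2 'fe'
  28: (5,18) 1 'f'
  29: (18,2) 0 ''

[0, 1, 1, 1, 1, 1, 0, 2, 1, 1, 0, 1, 1, 1, 2, 1, 0, 1, 0, 1, 2, 1, 0, 2, 1, 1, 1, 2, 1, 0]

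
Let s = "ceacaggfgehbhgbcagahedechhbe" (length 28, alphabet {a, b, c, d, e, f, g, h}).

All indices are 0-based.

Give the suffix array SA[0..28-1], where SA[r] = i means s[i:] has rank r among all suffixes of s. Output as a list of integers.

rank→(start, suffix):
  0 → (2, 'acaggfgehbhgbcagahedechhbe')
  1 → (16, 'agahedechhbe')
  2 → (4, 'aggfgehbhgbcagahedechhbe')
  3 → (18, 'ahedechhbe')
  4 → (14, 'bcagahedechhbe')
  5 → (26, 'be')
  6 → (11, 'bhgbcagahedechhbe')
  7 → (15, 'cagahedechhbe')
  8 → (3, 'caggfgehbhgbcagahedechhbe')
  9 → (0, 'ceacaggfgehbhgbcagahedechhbe')
  10 → (23, 'chhbe')
  11 → (21, 'dechhbe')
  12 → (27, 'e')
  13 → (1, 'eacaggfgehbhgbcagahedechhbe')
  14 → (22, 'echhbe')
  15 → (20, 'edechhbe')
  16 → (9, 'ehbhgbcagahedechhbe')
  17 → (7, 'fgehbhgbcagahedechhbe')
  18 → (17, 'gahedechhbe')
  19 → (13, 'gbcagahedechhbe')
  20 → (8, 'gehbhgbcagahedechhbe')
  21 → (6, 'gfgehbhgbcagahedechhbe')
  22 → (5, 'ggfgehbhgbcagahedechhbe')
  23 → (25, 'hbe')
  24 → (10, 'hbhgbcagahedechhbe')
  25 → (19, 'hedechhbe')
  26 → (12, 'hgbcagahedechhbe')
  27 → (24, 'hhbe')

[2, 16, 4, 18, 14, 26, 11, 15, 3, 0, 23, 21, 27, 1, 22, 20, 9, 7, 17, 13, 8, 6, 5, 25, 10, 19, 12, 24]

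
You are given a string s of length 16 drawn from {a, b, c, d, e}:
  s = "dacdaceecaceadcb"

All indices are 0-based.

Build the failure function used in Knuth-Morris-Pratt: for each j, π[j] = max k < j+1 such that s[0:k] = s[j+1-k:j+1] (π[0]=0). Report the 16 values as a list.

π[0] = 0
j=1 s[j]='a': π[1]=0 (border '')
j=2 s[j]='c': π[2]=0 (border '')
j=3 s[j]='d': π[3]=1 (border 'd')
j=4 s[j]='a': π[4]=2 (border 'da')
j=5 s[j]='c': π[5]=3 (border 'dac')
j=6 s[j]='e': k: 3→0; π[6]=0 (border '')
j=7 s[j]='e': π[7]=0 (border '')
j=8 s[j]='c': π[8]=0 (border '')
j=9 s[j]='a': π[9]=0 (border '')
j=10 s[j]='c': π[10]=0 (border '')
j=11 s[j]='e': π[11]=0 (border '')
j=12 s[j]='a': π[12]=0 (border '')
j=13 s[j]='d': π[13]=1 (border 'd')
j=14 s[j]='c': k: 1→0; π[14]=0 (border '')
j=15 s[j]='b': π[15]=0 (border '')

[0, 0, 0, 1, 2, 3, 0, 0, 0, 0, 0, 0, 0, 1, 0, 0]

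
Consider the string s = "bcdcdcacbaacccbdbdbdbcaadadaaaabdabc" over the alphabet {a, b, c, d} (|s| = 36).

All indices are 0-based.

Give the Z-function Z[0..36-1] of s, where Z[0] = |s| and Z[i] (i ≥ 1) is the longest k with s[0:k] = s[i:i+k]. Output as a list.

[36, 0, 0, 0, 0, 0, 0, 0, 1, 0, 0, 0, 0, 0, 1, 0, 1, 0, 1, 0, 2, 0, 0, 0, 0, 0, 0, 0, 0, 0, 0, 1, 0, 0, 2, 0]

Z[0]=36
i=1: i≥r, start 0; Z[1]=0
i=2: i≥r, start 0; Z[2]=0
i=3: i≥r, start 0; Z[3]=0
i=4: i≥r, start 0; Z[4]=0
i=5: i≥r, start 0; Z[5]=0
i=6: i≥r, start 0; Z[6]=0
i=7: i≥r, start 0; Z[7]=0
i=8: i≥r, start 0; Z[8]=1 grow→box=[8,9)
i=9: i≥r, start 0; Z[9]=0
i=10: i≥r, start 0; Z[10]=0
i=11: i≥r, start 0; Z[11]=0
i=12: i≥r, start 0; Z[12]=0
i=13: i≥r, start 0; Z[13]=0
i=14: i≥r, start 0; Z[14]=1 grow→box=[14,15)
i=15: i≥r, start 0; Z[15]=0
i=16: i≥r, start 0; Z[16]=1 grow→box=[16,17)
i=17: i≥r, start 0; Z[17]=0
i=18: i≥r, start 0; Z[18]=1 grow→box=[18,19)
i=19: i≥r, start 0; Z[19]=0
i=20: i≥r, start 0; Z[20]=2 grow→box=[20,22)
i=21: min(r-i=1, Z[1]=0)=0; Z[21]=0
i=22: i≥r, start 0; Z[22]=0
i=23: i≥r, start 0; Z[23]=0
i=24: i≥r, start 0; Z[24]=0
i=25: i≥r, start 0; Z[25]=0
i=26: i≥r, start 0; Z[26]=0
i=27: i≥r, start 0; Z[27]=0
i=28: i≥r, start 0; Z[28]=0
i=29: i≥r, start 0; Z[29]=0
i=30: i≥r, start 0; Z[30]=0
i=31: i≥r, start 0; Z[31]=1 grow→box=[31,32)
i=32: i≥r, start 0; Z[32]=0
i=33: i≥r, start 0; Z[33]=0
i=34: i≥r, start 0; Z[34]=2 grow→box=[34,36)
i=35: min(r-i=1, Z[1]=0)=0; Z[35]=0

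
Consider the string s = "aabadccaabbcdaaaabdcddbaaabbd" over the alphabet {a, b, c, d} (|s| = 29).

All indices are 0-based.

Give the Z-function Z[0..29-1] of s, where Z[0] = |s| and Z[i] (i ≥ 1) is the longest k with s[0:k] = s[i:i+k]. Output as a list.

Z[0]=29
i=1: fresh scan; Z[1]=1 scan→box=[1,2)
i=2: fresh scan; Z[2]=0
i=3: fresh scan; Z[3]=1 scan→box=[3,4)
i=4: fresh scan; Z[4]=0
i=5: fresh scan; Z[5]=0
i=6: fresh scan; Z[6]=0
i=7: fresh scan; Z[7]=3 scan→box=[7,10)
i=8: min(r-i=2, Z[1]=1)=1; Z[8]=1
i=9: min(r-i=1, Z[2]=0)=0; Z[9]=0
i=10: fresh scan; Z[10]=0
i=11: fresh scan; Z[11]=0
i=12: fresh scan; Z[12]=0
i=13: fresh scan; Z[13]=2 scan→box=[13,15)
i=14: min(r-i=1, Z[1]=1)=1; Z[14]=2 scan→box=[14,16)
i=15: min(r-i=1, Z[1]=1)=1; Z[15]=3 scan→box=[15,18)
i=16: min(r-i=2, Z[1]=1)=1; Z[16]=1
i=17: min(r-i=1, Z[2]=0)=0; Z[17]=0
i=18: fresh scan; Z[18]=0
i=19: fresh scan; Z[19]=0
i=20: fresh scan; Z[20]=0
i=21: fresh scan; Z[21]=0
i=22: fresh scan; Z[22]=0
i=23: fresh scan; Z[23]=2 scan→box=[23,25)
i=24: min(r-i=1, Z[1]=1)=1; Z[24]=3 scan→box=[24,27)
i=25: min(r-i=2, Z[1]=1)=1; Z[25]=1
i=26: min(r-i=1, Z[2]=0)=0; Z[26]=0
i=27: fresh scan; Z[27]=0
i=28: fresh scan; Z[28]=0

[29, 1, 0, 1, 0, 0, 0, 3, 1, 0, 0, 0, 0, 2, 2, 3, 1, 0, 0, 0, 0, 0, 0, 2, 3, 1, 0, 0, 0]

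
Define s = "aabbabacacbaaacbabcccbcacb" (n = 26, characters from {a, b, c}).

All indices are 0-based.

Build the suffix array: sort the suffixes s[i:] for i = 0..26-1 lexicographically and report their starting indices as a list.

rank→(start, suffix):
  0 → (11, 'aaacbabcccbcacb')
  1 → (0, 'aabbabacacbaaacbabcccbcacb')
  2 → (12, 'aacbabcccbcacb')
  3 → (4, 'abacacbaaacbabcccbcacb')
  4 → (1, 'abbabacacbaaacbabcccbcacb')
  5 → (16, 'abcccbcacb')
  6 → (6, 'acacbaaacbabcccbcacb')
  7 → (23, 'acb')
  8 → (8, 'acbaaacbabcccbcacb')
  9 → (13, 'acbabcccbcacb')
  10 → (25, 'b')
  11 → (10, 'baaacbabcccbcacb')
  12 → (3, 'babacacbaaacbabcccbcacb')
  13 → (15, 'babcccbcacb')
  14 → (5, 'bacacbaaacbabcccbcacb')
  15 → (2, 'bbabacacbaaacbabcccbcacb')
  16 → (21, 'bcacb')
  17 → (17, 'bcccbcacb')
  18 → (22, 'cacb')
  19 → (7, 'cacbaaacbabcccbcacb')
  20 → (24, 'cb')
  21 → (9, 'cbaaacbabcccbcacb')
  22 → (14, 'cbabcccbcacb')
  23 → (20, 'cbcacb')
  24 → (19, 'ccbcacb')
  25 → (18, 'cccbcacb')

[11, 0, 12, 4, 1, 16, 6, 23, 8, 13, 25, 10, 3, 15, 5, 2, 21, 17, 22, 7, 24, 9, 14, 20, 19, 18]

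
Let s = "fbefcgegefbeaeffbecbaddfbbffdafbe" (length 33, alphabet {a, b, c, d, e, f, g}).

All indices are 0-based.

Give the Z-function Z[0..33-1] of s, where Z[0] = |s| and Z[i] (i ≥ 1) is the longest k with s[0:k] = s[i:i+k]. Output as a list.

Z[0]=33
i=1: fresh scan; Z[1]=0
i=2: fresh scan; Z[2]=0
i=3: fresh scan; Z[3]=1 grow→box=[3,4)
i=4: fresh scan; Z[4]=0
i=5: fresh scan; Z[5]=0
i=6: fresh scan; Z[6]=0
i=7: fresh scan; Z[7]=0
i=8: fresh scan; Z[8]=0
i=9: fresh scan; Z[9]=3 grow→box=[9,12)
i=10: min(r-i=2, Z[1]=0)=0; Z[10]=0
i=11: min(r-i=1, Z[2]=0)=0; Z[11]=0
i=12: fresh scan; Z[12]=0
i=13: fresh scan; Z[13]=0
i=14: fresh scan; Z[14]=1 grow→box=[14,15)
i=15: fresh scan; Z[15]=3 grow→box=[15,18)
i=16: min(r-i=2, Z[1]=0)=0; Z[16]=0
i=17: min(r-i=1, Z[2]=0)=0; Z[17]=0
i=18: fresh scan; Z[18]=0
i=19: fresh scan; Z[19]=0
i=20: fresh scan; Z[20]=0
i=21: fresh scan; Z[21]=0
i=22: fresh scan; Z[22]=0
i=23: fresh scan; Z[23]=2 grow→box=[23,25)
i=24: min(r-i=1, Z[1]=0)=0; Z[24]=0
i=25: fresh scan; Z[25]=0
i=26: fresh scan; Z[26]=1 grow→box=[26,27)
i=27: fresh scan; Z[27]=1 grow→box=[27,28)
i=28: fresh scan; Z[28]=0
i=29: fresh scan; Z[29]=0
i=30: fresh scan; Z[30]=3 grow→box=[30,33)
i=31: min(r-i=2, Z[1]=0)=0; Z[31]=0
i=32: min(r-i=1, Z[2]=0)=0; Z[32]=0

[33, 0, 0, 1, 0, 0, 0, 0, 0, 3, 0, 0, 0, 0, 1, 3, 0, 0, 0, 0, 0, 0, 0, 2, 0, 0, 1, 1, 0, 0, 3, 0, 0]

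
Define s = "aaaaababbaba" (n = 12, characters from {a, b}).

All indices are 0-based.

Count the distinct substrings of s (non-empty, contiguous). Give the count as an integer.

rank | idx | suffix
   0 |  11 | a
   1 |   0 | aaaaababbaba
   2 |   1 | aaaababbaba
   3 |   2 | aaababbaba
   4 |   3 | aababbaba
   5 |   9 | aba
   6 |   4 | ababbaba
   7 |   6 | abbaba
   8 |  10 | ba
   9 |   8 | baba
  10 |   5 | babbaba
  11 |   7 | bbaba

SA = [11, 0, 1, 2, 3, 9, 4, 6, 10, 8, 5, 7]
rank  pair      lcp
   1  s[11:],s[0:]  1  'a'
   2  s[0:],s[1:]  4  'aaaa'
   3  s[1:],s[2:]  3  'aaa'
   4  s[2:],s[3:]  2  'aa'
   5  s[3:],s[9:]  1  'a'
   6  s[9:],s[4:]  3  'aba'
   7  s[4:],s[6:]  2  'ab'
   8  s[6:],s[10:]  0  ''
   9  s[10:],s[8:]  2  'ba'
  10  s[8:],s[5:]  3  'bab'
  11  s[5:],s[7:]  1  'b'

n(n+1)/2 = 12·13/2 = 78
Σ LCP = 0 + 1 + 4 + 3 + 2 + 1 + 3 + 2 + 0 + 2 + 3 + 1 = 22
distinct = 78 − 22 = 56

56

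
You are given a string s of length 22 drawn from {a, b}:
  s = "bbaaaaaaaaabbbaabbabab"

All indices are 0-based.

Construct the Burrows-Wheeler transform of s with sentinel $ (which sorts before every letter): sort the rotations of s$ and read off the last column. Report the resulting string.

bbaaaaaababbaaabbab$baa

rank  rotation                 last
    0  $bbaaaaaaaaabbbaabbabab  b
    1  aaaaaaaaabbbaabbabab$bb  b
    2  aaaaaaaabbbaabbabab$bba  a
    3  aaaaaaabbbaabbabab$bbaa  a
    4  aaaaaabbbaabbabab$bbaaa  a
    5  aaaaabbbaabbabab$bbaaaa  a
    6  aaaabbbaabbabab$bbaaaaa  a
    7  aaabbbaabbabab$bbaaaaaa  a
    8  aabbabab$bbaaaaaaaaabbb  b
    9  aabbbaabbabab$bbaaaaaaa  a
   10  ab$bbaaaaaaaaabbbaabbab  b
   11  abab$bbaaaaaaaaabbbaabb  b
   12  abbabab$bbaaaaaaaaabbba  a
   13  abbbaabbabab$bbaaaaaaaa  a
   14  b$bbaaaaaaaaabbbaabbaba  a
   15  baaaaaaaaabbbaabbabab$b  b
   16  baabbabab$bbaaaaaaaaabb  b
   17  bab$bbaaaaaaaaabbbaabba  a
   18  babab$bbaaaaaaaaabbbaab  b
   19  bbaaaaaaaaabbbaabbabab$  $
   20  bbaabbabab$bbaaaaaaaaab  b
   21  bbabab$bbaaaaaaaaabbbaa  a
   22  bbbaabbabab$bbaaaaaaaaa  a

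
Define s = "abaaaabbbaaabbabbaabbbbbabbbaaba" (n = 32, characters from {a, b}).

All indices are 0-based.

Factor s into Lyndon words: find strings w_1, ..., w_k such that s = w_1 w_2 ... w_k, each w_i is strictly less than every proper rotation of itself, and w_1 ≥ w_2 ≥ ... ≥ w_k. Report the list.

["ab", "aaaabbbaaabbabbaabbbbbabbbaab", "a"]

emit factor 1: 'ab' (i=0, period=2)
emit factor 2: 'aaaabbbaaabbabbaabbbbbabbbaab' (i=2, period=29)
emit factor 3: 'a' (i=31, period=1)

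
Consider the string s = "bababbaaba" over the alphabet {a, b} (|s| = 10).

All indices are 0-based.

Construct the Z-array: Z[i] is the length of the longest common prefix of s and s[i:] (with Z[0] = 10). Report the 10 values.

[10, 0, 3, 0, 1, 2, 0, 0, 2, 0]

Z[0]=10
i=1: fresh scan; Z[1]=0
i=2: fresh scan; Z[2]=3 scan→box=[2,5)
i=3: min(r-i=2, Z[1]=0)=0; Z[3]=0
i=4: min(r-i=1, Z[2]=3)=1; Z[4]=1
i=5: fresh scan; Z[5]=2 scan→box=[5,7)
i=6: min(r-i=1, Z[1]=0)=0; Z[6]=0
i=7: fresh scan; Z[7]=0
i=8: fresh scan; Z[8]=2 scan→box=[8,10)
i=9: min(r-i=1, Z[1]=0)=0; Z[9]=0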